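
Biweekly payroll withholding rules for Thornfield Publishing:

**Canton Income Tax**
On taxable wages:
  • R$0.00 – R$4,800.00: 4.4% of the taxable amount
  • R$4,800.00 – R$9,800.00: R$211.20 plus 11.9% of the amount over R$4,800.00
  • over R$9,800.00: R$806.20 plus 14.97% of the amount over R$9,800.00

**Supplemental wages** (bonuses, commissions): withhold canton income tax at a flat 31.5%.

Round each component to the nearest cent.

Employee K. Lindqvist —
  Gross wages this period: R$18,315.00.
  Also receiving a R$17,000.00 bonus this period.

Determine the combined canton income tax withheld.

Canton Income Tax: taxable = R$18,315.00
  R$806.20 + 14.97% × (R$18,315.00 − R$9,800.00) = R$806.20 + 14.97% × R$8,515.00 = R$2,080.90
Supplemental (31.5% flat on bonus): 31.5% × R$17,000.00 = R$5,355.00
Total canton income tax: R$2,080.90 + R$5,355.00 = R$7,435.90

R$7,435.90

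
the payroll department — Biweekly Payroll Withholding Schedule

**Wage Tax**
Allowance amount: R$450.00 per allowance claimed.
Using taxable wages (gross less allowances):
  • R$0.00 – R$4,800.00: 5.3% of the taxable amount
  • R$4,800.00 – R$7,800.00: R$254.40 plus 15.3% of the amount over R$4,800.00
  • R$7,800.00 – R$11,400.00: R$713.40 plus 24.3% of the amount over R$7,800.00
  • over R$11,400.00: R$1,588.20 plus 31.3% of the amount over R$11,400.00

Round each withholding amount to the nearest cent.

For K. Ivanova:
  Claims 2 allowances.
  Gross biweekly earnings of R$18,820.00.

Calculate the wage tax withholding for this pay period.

Wage Tax: taxable = R$18,820.00 − 2×R$450.00 = R$17,920.00
  R$1,588.20 + 31.3% × (R$17,920.00 − R$11,400.00) = R$1,588.20 + 31.3% × R$6,520.00 = R$3,628.96

R$3,628.96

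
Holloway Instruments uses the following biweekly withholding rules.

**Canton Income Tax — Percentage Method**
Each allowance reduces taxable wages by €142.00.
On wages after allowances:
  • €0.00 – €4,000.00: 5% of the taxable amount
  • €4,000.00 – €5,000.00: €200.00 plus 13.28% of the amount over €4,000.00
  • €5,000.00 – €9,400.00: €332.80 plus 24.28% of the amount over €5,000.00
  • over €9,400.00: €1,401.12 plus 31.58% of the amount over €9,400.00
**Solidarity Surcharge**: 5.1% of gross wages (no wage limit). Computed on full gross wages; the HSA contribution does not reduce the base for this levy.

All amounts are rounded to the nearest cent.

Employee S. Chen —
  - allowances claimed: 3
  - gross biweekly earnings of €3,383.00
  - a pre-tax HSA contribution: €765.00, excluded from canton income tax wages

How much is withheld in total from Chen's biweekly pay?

Canton Income Tax: taxable = €3,383.00 − €765.00 − 3×€142.00 = €2,192.00
  5% × €2,192.00 = €109.60
Solidarity Surcharge: 5.1% × €3,383.00 = €172.53
Total: €109.60 + €172.53 = €282.13

€282.13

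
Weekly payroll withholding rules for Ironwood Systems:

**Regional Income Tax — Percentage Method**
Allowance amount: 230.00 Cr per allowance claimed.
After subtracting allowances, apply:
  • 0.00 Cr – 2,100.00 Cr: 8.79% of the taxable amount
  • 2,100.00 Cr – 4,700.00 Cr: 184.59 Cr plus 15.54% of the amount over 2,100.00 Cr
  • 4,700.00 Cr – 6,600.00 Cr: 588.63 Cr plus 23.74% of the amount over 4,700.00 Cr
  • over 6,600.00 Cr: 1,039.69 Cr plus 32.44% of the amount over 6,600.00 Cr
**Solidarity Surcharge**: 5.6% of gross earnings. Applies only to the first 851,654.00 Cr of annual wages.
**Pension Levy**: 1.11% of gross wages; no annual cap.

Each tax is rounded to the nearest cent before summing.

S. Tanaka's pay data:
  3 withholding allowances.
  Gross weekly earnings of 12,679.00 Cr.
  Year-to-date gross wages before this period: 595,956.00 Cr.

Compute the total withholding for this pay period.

3,638.64 Cr

Regional Income Tax: taxable = 12,679.00 Cr − 3×230.00 Cr = 11,989.00 Cr
  1,039.69 Cr + 32.44% × (11,989.00 Cr − 6,600.00 Cr) = 1,039.69 Cr + 32.44% × 5,389.00 Cr = 2,787.88 Cr
Solidarity Surcharge: 5.6% × 12,679.00 Cr = 710.02 Cr
Pension Levy: 1.11% × 12,679.00 Cr = 140.74 Cr
Total: 2,787.88 Cr + 710.02 Cr + 140.74 Cr = 3,638.64 Cr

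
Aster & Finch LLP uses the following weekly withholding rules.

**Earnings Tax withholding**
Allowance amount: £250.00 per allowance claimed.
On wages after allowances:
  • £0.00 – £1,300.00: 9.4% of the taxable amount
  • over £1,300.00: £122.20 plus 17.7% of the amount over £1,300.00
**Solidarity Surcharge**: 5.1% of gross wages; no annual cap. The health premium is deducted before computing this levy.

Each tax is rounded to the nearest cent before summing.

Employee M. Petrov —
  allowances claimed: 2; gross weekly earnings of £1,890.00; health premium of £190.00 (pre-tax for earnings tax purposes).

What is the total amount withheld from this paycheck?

£199.50

Earnings Tax: taxable = £1,890.00 − £190.00 − 2×£250.00 = £1,200.00
  9.4% × £1,200.00 = £112.80
Solidarity Surcharge: 5.1% × £1,700.00 = £86.70
Total: £112.80 + £86.70 = £199.50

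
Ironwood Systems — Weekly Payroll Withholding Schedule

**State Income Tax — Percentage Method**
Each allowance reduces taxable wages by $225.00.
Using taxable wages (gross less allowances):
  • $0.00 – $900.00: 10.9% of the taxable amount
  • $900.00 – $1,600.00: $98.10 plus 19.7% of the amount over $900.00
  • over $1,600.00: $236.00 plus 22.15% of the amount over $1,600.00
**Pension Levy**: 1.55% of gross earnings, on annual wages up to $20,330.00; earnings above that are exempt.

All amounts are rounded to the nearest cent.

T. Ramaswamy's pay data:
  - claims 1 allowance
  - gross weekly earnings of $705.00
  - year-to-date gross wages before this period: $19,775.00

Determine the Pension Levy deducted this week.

Pension Levy: cap $20,330.00 − YTD $19,775.00 = $555.00 subject; 1.55% × $555.00 = $8.60

$8.60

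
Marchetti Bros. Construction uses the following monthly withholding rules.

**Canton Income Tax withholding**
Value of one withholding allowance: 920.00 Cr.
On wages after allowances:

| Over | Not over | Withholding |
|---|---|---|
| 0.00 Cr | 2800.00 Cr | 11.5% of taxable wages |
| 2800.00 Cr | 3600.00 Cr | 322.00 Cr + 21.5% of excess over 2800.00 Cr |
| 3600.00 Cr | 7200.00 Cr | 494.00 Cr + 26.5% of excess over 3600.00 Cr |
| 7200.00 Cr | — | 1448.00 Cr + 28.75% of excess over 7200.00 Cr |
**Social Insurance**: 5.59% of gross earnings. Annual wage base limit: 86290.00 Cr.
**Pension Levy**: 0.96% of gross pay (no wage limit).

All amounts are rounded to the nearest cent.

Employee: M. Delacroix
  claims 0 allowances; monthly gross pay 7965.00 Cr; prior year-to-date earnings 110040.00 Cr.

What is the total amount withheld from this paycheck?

Canton Income Tax: taxable = 7965.00 Cr
  1448.00 Cr + 28.75% × (7965.00 Cr − 7200.00 Cr) = 1448.00 Cr + 28.75% × 765.00 Cr = 1667.94 Cr
Social Insurance: YTD 110040.00 Cr ≥ cap 86290.00 Cr → 0.00 Cr
Pension Levy: 0.96% × 7965.00 Cr = 76.46 Cr
Total: 1667.94 Cr + 0.00 Cr + 76.46 Cr = 1744.40 Cr

1744.40 Cr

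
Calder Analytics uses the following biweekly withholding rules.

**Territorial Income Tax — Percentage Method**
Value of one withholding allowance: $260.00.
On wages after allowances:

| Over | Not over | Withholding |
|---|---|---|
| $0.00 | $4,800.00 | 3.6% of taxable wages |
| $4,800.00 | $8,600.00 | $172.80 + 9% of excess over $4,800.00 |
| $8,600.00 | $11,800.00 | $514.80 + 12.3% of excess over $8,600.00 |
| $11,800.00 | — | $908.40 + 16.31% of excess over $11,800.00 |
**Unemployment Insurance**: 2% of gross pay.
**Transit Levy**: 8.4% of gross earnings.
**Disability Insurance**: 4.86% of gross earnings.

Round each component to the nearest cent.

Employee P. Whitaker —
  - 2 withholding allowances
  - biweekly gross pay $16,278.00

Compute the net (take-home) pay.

Territorial Income Tax: taxable = $16,278.00 − 2×$260.00 = $15,758.00
  $908.40 + 16.31% × ($15,758.00 − $11,800.00) = $908.40 + 16.31% × $3,958.00 = $1,553.95
Unemployment Insurance: 2% × $16,278.00 = $325.56
Transit Levy: 8.4% × $16,278.00 = $1,367.35
Disability Insurance: 4.86% × $16,278.00 = $791.11
Total withheld: $1,553.95 + $325.56 + $1,367.35 + $791.11 = $4,037.97
Net pay: $16,278.00 − $4,037.97 = $12,240.03

$12,240.03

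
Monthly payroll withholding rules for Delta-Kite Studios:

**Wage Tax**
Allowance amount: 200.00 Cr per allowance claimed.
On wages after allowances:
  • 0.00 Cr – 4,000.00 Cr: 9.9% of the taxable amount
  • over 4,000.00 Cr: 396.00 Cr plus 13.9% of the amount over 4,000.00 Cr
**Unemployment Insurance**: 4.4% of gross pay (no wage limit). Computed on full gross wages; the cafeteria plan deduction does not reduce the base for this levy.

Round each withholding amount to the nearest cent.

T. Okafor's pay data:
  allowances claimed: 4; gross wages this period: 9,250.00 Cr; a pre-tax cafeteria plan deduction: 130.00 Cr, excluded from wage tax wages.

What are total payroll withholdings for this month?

1,403.48 Cr

Wage Tax: taxable = 9,250.00 Cr − 130.00 Cr − 4×200.00 Cr = 8,320.00 Cr
  396.00 Cr + 13.9% × (8,320.00 Cr − 4,000.00 Cr) = 396.00 Cr + 13.9% × 4,320.00 Cr = 996.48 Cr
Unemployment Insurance: 4.4% × 9,250.00 Cr = 407.00 Cr
Total: 996.48 Cr + 407.00 Cr = 1,403.48 Cr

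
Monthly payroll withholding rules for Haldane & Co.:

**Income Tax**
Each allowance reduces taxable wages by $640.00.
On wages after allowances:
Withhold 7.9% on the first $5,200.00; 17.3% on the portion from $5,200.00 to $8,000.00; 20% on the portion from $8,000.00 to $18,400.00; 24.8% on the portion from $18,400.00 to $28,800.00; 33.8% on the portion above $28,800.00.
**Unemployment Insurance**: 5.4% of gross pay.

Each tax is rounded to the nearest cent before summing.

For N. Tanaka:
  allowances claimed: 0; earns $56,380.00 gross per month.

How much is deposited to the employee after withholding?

$38,459.04

Income Tax: taxable = $56,380.00
  $5,554.40 + 33.8% × ($56,380.00 − $28,800.00) = $5,554.40 + 33.8% × $27,580.00 = $14,876.44
Unemployment Insurance: 5.4% × $56,380.00 = $3,044.52
Total withheld: $14,876.44 + $3,044.52 = $17,920.96
Net pay: $56,380.00 − $17,920.96 = $38,459.04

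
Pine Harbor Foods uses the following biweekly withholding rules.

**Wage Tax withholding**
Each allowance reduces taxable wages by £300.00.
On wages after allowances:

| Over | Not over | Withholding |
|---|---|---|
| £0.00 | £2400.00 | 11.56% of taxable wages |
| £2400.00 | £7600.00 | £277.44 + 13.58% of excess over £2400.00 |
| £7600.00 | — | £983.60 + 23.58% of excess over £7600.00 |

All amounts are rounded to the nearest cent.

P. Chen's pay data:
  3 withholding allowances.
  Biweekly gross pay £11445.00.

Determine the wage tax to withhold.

Wage Tax: taxable = £11445.00 − 3×£300.00 = £10545.00
  £983.60 + 23.58% × (£10545.00 − £7600.00) = £983.60 + 23.58% × £2945.00 = £1678.03

£1678.03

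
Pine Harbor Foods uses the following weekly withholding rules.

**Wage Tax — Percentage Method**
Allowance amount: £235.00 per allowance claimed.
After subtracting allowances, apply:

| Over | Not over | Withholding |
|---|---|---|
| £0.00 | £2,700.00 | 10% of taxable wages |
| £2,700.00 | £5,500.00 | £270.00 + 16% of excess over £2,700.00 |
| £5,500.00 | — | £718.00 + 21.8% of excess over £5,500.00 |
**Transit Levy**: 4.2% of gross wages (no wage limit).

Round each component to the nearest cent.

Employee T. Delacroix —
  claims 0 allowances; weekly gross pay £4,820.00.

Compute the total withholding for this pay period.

£811.64

Wage Tax: taxable = £4,820.00
  £270.00 + 16% × (£4,820.00 − £2,700.00) = £270.00 + 16% × £2,120.00 = £609.20
Transit Levy: 4.2% × £4,820.00 = £202.44
Total: £609.20 + £202.44 = £811.64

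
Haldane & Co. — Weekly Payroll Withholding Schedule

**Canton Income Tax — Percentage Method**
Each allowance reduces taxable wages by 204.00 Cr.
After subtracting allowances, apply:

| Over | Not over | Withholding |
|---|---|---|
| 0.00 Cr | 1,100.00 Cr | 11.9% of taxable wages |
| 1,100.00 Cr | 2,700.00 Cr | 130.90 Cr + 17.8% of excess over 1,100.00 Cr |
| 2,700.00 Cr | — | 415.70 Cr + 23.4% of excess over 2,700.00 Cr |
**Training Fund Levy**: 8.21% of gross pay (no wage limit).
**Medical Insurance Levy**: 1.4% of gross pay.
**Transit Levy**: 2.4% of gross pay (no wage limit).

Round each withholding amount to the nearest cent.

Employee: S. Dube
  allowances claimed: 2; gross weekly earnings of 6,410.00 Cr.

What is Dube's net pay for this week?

Canton Income Tax: taxable = 6,410.00 Cr − 2×204.00 Cr = 6,002.00 Cr
  415.70 Cr + 23.4% × (6,002.00 Cr − 2,700.00 Cr) = 415.70 Cr + 23.4% × 3,302.00 Cr = 1,188.37 Cr
Training Fund Levy: 8.21% × 6,410.00 Cr = 526.26 Cr
Medical Insurance Levy: 1.4% × 6,410.00 Cr = 89.74 Cr
Transit Levy: 2.4% × 6,410.00 Cr = 153.84 Cr
Total withheld: 1,188.37 Cr + 526.26 Cr + 89.74 Cr + 153.84 Cr = 1,958.21 Cr
Net pay: 6,410.00 Cr − 1,958.21 Cr = 4,451.79 Cr

4,451.79 Cr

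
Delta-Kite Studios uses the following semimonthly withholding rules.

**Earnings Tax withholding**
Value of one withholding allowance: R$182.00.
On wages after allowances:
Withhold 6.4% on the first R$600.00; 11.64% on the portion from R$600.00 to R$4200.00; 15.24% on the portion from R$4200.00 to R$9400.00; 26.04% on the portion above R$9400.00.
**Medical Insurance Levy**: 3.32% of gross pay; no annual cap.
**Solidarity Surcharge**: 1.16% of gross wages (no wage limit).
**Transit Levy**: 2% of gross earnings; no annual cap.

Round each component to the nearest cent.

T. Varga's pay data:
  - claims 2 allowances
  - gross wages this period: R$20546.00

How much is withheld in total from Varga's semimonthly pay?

R$5388.93

Earnings Tax: taxable = R$20546.00 − 2×R$182.00 = R$20182.00
  R$1249.92 + 26.04% × (R$20182.00 − R$9400.00) = R$1249.92 + 26.04% × R$10782.00 = R$4057.55
Medical Insurance Levy: 3.32% × R$20546.00 = R$682.13
Solidarity Surcharge: 1.16% × R$20546.00 = R$238.33
Transit Levy: 2% × R$20546.00 = R$410.92
Total: R$4057.55 + R$682.13 + R$238.33 + R$410.92 = R$5388.93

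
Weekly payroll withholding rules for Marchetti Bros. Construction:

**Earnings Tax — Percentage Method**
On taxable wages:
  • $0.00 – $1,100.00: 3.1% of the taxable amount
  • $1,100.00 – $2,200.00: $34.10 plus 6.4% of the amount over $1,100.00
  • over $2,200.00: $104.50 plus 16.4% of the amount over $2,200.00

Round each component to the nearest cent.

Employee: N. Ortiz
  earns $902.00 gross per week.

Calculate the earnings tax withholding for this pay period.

$27.96

Earnings Tax: taxable = $902.00
  3.1% × $902.00 = $27.96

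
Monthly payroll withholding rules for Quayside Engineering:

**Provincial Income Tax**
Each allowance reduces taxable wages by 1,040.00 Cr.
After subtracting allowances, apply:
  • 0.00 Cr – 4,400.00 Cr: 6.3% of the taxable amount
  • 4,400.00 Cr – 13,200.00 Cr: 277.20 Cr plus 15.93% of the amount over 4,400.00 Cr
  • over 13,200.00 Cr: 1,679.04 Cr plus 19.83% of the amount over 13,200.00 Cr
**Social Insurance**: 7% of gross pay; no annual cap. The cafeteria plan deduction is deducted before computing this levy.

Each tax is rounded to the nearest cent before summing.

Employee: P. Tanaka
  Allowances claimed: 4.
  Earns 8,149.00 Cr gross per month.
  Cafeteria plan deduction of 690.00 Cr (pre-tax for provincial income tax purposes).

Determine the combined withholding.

Provincial Income Tax: taxable = 8,149.00 Cr − 690.00 Cr − 4×1,040.00 Cr = 3,299.00 Cr
  6.3% × 3,299.00 Cr = 207.84 Cr
Social Insurance: 7% × 7,459.00 Cr = 522.13 Cr
Total: 207.84 Cr + 522.13 Cr = 729.97 Cr

729.97 Cr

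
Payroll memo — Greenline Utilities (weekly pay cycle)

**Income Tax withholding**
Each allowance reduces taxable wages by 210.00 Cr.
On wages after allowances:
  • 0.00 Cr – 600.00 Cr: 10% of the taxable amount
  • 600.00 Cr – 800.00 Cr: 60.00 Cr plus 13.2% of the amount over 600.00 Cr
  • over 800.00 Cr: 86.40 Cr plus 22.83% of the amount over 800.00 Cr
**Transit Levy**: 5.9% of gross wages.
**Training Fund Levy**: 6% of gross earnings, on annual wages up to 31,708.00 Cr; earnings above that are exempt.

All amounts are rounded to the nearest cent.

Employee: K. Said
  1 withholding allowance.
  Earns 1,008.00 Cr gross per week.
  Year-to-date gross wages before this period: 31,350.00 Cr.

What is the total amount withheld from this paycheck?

Income Tax: taxable = 1,008.00 Cr − 1×210.00 Cr = 798.00 Cr
  60.00 Cr + 13.2% × (798.00 Cr − 600.00 Cr) = 60.00 Cr + 13.2% × 198.00 Cr = 86.14 Cr
Transit Levy: 5.9% × 1,008.00 Cr = 59.47 Cr
Training Fund Levy: cap 31,708.00 Cr − YTD 31,350.00 Cr = 358.00 Cr subject; 6% × 358.00 Cr = 21.48 Cr
Total: 86.14 Cr + 59.47 Cr + 21.48 Cr = 167.09 Cr

167.09 Cr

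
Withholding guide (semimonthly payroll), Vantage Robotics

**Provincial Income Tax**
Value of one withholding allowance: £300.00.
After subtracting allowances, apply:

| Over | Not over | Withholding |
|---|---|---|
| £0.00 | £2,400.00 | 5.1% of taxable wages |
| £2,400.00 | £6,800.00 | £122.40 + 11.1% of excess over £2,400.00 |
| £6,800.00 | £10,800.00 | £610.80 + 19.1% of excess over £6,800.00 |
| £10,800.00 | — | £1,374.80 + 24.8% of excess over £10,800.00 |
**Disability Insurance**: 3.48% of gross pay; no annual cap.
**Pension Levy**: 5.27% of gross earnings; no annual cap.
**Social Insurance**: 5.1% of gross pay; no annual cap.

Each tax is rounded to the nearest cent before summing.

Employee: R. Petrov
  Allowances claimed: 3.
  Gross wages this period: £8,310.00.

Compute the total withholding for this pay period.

£1,878.25

Provincial Income Tax: taxable = £8,310.00 − 3×£300.00 = £7,410.00
  £610.80 + 19.1% × (£7,410.00 − £6,800.00) = £610.80 + 19.1% × £610.00 = £727.31
Disability Insurance: 3.48% × £8,310.00 = £289.19
Pension Levy: 5.27% × £8,310.00 = £437.94
Social Insurance: 5.1% × £8,310.00 = £423.81
Total: £727.31 + £289.19 + £437.94 + £423.81 = £1,878.25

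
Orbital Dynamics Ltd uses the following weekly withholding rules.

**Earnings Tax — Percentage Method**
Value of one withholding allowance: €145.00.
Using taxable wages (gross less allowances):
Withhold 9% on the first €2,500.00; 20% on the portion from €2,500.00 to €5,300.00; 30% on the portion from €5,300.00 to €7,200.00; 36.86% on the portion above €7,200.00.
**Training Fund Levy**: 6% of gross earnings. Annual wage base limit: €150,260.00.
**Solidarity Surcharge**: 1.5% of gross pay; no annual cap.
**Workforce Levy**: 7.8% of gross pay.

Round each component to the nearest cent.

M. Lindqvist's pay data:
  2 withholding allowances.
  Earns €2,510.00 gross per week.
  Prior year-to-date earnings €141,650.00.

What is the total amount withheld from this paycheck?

€583.83

Earnings Tax: taxable = €2,510.00 − 2×€145.00 = €2,220.00
  9% × €2,220.00 = €199.80
Training Fund Levy: 6% × €2,510.00 = €150.60
Solidarity Surcharge: 1.5% × €2,510.00 = €37.65
Workforce Levy: 7.8% × €2,510.00 = €195.78
Total: €199.80 + €150.60 + €37.65 + €195.78 = €583.83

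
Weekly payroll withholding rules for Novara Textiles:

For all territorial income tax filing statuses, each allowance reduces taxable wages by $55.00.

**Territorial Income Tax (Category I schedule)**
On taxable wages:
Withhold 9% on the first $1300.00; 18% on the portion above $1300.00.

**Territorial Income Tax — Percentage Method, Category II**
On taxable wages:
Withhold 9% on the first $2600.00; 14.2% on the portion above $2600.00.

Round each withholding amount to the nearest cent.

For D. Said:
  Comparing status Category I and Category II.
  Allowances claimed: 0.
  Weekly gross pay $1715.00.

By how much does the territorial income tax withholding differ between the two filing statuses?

Territorial Income Tax (Category I): taxable = $1715.00
  $117.00 + 18% × ($1715.00 − $1300.00) = $117.00 + 18% × $415.00 = $191.70
Territorial Income Tax (Category II): taxable = $1715.00
  9% × $1715.00 = $154.35
Difference: |$191.70 − $154.35| = $37.35 (higher under Category I)

$37.35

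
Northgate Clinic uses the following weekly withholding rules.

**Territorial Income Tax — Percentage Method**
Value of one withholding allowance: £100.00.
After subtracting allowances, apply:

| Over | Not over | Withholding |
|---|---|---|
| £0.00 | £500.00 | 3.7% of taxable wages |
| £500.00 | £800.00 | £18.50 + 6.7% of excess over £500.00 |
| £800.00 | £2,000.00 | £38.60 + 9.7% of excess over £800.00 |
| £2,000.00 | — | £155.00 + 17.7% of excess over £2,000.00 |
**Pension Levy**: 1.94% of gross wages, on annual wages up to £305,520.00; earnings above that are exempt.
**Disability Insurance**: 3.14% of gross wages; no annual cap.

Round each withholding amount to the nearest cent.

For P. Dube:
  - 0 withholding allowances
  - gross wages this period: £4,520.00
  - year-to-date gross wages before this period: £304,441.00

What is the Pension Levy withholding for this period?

Pension Levy: cap £305,520.00 − YTD £304,441.00 = £1,079.00 subject; 1.94% × £1,079.00 = £20.93

£20.93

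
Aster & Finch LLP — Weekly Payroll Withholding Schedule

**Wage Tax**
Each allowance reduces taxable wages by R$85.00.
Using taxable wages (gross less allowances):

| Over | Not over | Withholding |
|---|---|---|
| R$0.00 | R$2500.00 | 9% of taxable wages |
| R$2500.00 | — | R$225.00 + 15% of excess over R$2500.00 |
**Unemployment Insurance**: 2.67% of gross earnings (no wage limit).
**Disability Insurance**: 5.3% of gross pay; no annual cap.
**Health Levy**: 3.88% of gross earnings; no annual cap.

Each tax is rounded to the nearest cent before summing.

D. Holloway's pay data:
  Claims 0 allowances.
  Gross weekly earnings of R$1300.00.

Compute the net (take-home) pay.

Wage Tax: taxable = R$1300.00
  9% × R$1300.00 = R$117.00
Unemployment Insurance: 2.67% × R$1300.00 = R$34.71
Disability Insurance: 5.3% × R$1300.00 = R$68.90
Health Levy: 3.88% × R$1300.00 = R$50.44
Total withheld: R$117.00 + R$34.71 + R$68.90 + R$50.44 = R$271.05
Net pay: R$1300.00 − R$271.05 = R$1028.95

R$1028.95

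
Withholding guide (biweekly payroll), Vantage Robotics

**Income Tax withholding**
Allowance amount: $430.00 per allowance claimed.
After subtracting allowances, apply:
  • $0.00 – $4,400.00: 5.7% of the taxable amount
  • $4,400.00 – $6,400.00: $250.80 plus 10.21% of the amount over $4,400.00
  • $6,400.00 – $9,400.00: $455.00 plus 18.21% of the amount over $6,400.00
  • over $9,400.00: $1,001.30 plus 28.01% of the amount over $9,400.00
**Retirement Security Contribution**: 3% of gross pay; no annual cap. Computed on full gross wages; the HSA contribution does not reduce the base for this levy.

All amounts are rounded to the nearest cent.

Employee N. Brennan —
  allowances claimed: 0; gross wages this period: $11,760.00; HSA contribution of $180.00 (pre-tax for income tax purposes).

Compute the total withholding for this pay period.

$1,964.72

Income Tax: taxable = $11,760.00 − $180.00 = $11,580.00
  $1,001.30 + 28.01% × ($11,580.00 − $9,400.00) = $1,001.30 + 28.01% × $2,180.00 = $1,611.92
Retirement Security Contribution: 3% × $11,760.00 = $352.80
Total: $1,611.92 + $352.80 = $1,964.72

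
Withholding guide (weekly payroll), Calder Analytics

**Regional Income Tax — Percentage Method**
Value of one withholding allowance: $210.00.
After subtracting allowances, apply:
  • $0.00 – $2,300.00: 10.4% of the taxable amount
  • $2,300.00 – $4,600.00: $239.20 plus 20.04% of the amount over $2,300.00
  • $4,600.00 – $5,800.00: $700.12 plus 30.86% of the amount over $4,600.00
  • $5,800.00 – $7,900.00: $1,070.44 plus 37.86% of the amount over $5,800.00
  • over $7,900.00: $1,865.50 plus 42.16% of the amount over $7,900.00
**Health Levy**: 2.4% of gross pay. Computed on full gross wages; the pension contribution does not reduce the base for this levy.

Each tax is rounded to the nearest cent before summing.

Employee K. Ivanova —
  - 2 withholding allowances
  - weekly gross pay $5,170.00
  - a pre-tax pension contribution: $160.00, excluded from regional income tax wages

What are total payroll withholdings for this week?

Regional Income Tax: taxable = $5,170.00 − $160.00 − 2×$210.00 = $4,590.00
  $239.20 + 20.04% × ($4,590.00 − $2,300.00) = $239.20 + 20.04% × $2,290.00 = $698.12
Health Levy: 2.4% × $5,170.00 = $124.08
Total: $698.12 + $124.08 = $822.20

$822.20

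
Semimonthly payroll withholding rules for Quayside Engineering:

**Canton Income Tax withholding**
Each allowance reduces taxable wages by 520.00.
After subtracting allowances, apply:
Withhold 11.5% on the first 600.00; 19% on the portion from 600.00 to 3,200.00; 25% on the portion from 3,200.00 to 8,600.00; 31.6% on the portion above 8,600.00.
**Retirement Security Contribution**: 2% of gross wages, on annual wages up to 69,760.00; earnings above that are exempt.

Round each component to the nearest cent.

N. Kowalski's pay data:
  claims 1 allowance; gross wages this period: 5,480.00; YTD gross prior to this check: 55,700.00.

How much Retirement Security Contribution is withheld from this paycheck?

109.60

Retirement Security Contribution: 2% × 5,480.00 = 109.60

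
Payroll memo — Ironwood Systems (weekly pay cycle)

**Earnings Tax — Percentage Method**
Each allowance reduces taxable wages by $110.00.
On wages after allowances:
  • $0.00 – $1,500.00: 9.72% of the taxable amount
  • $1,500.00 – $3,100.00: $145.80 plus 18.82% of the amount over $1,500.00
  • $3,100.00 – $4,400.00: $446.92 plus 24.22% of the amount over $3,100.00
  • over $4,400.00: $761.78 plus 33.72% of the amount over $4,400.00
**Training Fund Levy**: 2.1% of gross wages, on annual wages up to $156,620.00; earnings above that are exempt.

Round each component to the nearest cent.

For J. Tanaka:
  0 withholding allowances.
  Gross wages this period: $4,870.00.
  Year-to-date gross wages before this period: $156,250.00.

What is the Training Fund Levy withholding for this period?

$7.77

Training Fund Levy: cap $156,620.00 − YTD $156,250.00 = $370.00 subject; 2.1% × $370.00 = $7.77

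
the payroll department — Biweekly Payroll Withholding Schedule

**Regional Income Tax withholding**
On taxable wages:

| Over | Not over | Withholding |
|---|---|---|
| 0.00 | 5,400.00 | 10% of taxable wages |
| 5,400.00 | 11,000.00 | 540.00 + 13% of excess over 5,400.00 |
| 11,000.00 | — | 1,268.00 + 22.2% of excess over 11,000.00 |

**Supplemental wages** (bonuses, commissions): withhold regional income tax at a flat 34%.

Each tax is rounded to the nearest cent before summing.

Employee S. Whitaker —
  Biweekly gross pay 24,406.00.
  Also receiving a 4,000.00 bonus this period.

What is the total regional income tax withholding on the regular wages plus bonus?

Regional Income Tax: taxable = 24,406.00
  1,268.00 + 22.2% × (24,406.00 − 11,000.00) = 1,268.00 + 22.2% × 13,406.00 = 4,244.13
Supplemental (34% flat on bonus): 34% × 4,000.00 = 1,360.00
Total regional income tax: 4,244.13 + 1,360.00 = 5,604.13

5,604.13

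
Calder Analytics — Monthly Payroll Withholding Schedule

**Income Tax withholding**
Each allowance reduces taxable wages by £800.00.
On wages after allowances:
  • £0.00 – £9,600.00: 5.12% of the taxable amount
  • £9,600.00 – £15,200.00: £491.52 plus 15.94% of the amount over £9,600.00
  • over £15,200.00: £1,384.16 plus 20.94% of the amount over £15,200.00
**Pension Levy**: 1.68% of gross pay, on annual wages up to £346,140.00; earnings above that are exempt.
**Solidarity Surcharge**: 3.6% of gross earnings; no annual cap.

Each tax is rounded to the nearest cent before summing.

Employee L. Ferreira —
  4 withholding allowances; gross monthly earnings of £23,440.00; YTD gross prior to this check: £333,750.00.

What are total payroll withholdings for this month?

£3,491.53

Income Tax: taxable = £23,440.00 − 4×£800.00 = £20,240.00
  £1,384.16 + 20.94% × (£20,240.00 − £15,200.00) = £1,384.16 + 20.94% × £5,040.00 = £2,439.54
Pension Levy: cap £346,140.00 − YTD £333,750.00 = £12,390.00 subject; 1.68% × £12,390.00 = £208.15
Solidarity Surcharge: 3.6% × £23,440.00 = £843.84
Total: £2,439.54 + £208.15 + £843.84 = £3,491.53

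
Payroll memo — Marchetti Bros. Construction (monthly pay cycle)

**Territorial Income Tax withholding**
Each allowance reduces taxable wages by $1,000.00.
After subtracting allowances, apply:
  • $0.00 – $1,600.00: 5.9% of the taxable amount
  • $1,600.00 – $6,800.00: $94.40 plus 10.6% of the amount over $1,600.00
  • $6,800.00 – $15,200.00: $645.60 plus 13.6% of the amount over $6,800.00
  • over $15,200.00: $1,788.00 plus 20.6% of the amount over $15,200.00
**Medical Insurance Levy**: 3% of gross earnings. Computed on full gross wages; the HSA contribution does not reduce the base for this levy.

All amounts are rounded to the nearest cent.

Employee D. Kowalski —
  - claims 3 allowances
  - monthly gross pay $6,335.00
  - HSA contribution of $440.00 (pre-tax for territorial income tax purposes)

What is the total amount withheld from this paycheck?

$421.72

Territorial Income Tax: taxable = $6,335.00 − $440.00 − 3×$1,000.00 = $2,895.00
  $94.40 + 10.6% × ($2,895.00 − $1,600.00) = $94.40 + 10.6% × $1,295.00 = $231.67
Medical Insurance Levy: 3% × $6,335.00 = $190.05
Total: $231.67 + $190.05 = $421.72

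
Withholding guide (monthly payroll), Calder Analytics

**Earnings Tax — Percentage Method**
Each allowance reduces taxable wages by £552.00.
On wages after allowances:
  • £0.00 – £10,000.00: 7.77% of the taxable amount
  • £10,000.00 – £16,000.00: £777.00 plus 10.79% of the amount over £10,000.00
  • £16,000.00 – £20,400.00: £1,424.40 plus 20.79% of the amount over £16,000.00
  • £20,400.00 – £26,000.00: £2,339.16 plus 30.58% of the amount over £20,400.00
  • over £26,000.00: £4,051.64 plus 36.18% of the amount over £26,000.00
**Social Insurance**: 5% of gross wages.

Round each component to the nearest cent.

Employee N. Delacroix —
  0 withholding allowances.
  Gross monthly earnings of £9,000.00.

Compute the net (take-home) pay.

Earnings Tax: taxable = £9,000.00
  7.77% × £9,000.00 = £699.30
Social Insurance: 5% × £9,000.00 = £450.00
Total withheld: £699.30 + £450.00 = £1,149.30
Net pay: £9,000.00 − £1,149.30 = £7,850.70

£7,850.70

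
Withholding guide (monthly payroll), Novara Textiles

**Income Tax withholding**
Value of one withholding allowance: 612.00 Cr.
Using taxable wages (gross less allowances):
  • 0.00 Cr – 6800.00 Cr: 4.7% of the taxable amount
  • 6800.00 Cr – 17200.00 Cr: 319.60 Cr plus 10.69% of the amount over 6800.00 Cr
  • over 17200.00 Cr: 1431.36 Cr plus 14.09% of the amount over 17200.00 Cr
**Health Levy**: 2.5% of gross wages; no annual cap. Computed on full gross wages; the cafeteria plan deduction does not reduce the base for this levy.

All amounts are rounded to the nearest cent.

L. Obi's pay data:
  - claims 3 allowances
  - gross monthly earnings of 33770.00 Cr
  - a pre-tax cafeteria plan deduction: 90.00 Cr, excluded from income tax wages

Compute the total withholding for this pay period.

Income Tax: taxable = 33770.00 Cr − 90.00 Cr − 3×612.00 Cr = 31844.00 Cr
  1431.36 Cr + 14.09% × (31844.00 Cr − 17200.00 Cr) = 1431.36 Cr + 14.09% × 14644.00 Cr = 3494.70 Cr
Health Levy: 2.5% × 33770.00 Cr = 844.25 Cr
Total: 3494.70 Cr + 844.25 Cr = 4338.95 Cr

4338.95 Cr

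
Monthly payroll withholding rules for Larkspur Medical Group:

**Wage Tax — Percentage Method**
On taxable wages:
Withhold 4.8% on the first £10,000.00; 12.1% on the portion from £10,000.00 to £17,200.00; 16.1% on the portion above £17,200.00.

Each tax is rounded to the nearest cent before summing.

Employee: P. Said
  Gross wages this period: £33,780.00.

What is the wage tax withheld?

£4,020.58

Wage Tax: taxable = £33,780.00
  £1,351.20 + 16.1% × (£33,780.00 − £17,200.00) = £1,351.20 + 16.1% × £16,580.00 = £4,020.58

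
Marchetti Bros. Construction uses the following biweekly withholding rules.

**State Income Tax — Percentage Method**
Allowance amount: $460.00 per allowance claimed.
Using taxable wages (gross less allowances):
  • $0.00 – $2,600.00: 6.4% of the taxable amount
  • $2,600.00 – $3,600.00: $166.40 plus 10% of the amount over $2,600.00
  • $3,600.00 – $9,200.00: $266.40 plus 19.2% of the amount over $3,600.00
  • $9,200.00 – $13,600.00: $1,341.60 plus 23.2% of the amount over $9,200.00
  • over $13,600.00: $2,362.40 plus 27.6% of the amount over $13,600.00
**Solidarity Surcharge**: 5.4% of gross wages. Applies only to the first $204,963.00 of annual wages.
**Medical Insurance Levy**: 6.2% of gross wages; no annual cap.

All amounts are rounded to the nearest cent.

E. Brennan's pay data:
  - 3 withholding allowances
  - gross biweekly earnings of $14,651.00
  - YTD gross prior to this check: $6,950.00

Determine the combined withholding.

$3,985.58

State Income Tax: taxable = $14,651.00 − 3×$460.00 = $13,271.00
  $1,341.60 + 23.2% × ($13,271.00 − $9,200.00) = $1,341.60 + 23.2% × $4,071.00 = $2,286.07
Solidarity Surcharge: 5.4% × $14,651.00 = $791.15
Medical Insurance Levy: 6.2% × $14,651.00 = $908.36
Total: $2,286.07 + $791.15 + $908.36 = $3,985.58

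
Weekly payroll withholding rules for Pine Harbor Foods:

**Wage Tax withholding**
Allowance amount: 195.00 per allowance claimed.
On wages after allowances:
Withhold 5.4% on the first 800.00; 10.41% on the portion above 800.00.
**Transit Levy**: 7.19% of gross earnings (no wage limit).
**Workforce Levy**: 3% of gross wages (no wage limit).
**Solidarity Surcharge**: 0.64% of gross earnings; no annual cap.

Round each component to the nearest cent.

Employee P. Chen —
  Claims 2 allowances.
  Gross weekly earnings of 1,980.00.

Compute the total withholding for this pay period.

Wage Tax: taxable = 1,980.00 − 2×195.00 = 1,590.00
  43.20 + 10.41% × (1,590.00 − 800.00) = 43.20 + 10.41% × 790.00 = 125.44
Transit Levy: 7.19% × 1,980.00 = 142.36
Workforce Levy: 3% × 1,980.00 = 59.40
Solidarity Surcharge: 0.64% × 1,980.00 = 12.67
Total: 125.44 + 142.36 + 59.40 + 12.67 = 339.87

339.87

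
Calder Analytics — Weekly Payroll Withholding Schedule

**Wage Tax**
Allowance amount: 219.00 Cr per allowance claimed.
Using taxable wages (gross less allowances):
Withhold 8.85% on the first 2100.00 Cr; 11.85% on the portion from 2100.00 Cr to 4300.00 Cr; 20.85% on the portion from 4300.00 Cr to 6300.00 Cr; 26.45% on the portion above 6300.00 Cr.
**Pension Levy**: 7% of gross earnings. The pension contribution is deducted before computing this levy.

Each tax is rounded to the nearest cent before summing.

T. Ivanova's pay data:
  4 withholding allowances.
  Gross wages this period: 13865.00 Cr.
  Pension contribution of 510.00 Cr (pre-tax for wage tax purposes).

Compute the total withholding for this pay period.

3432.75 Cr

Wage Tax: taxable = 13865.00 Cr − 510.00 Cr − 4×219.00 Cr = 12479.00 Cr
  863.55 Cr + 26.45% × (12479.00 Cr − 6300.00 Cr) = 863.55 Cr + 26.45% × 6179.00 Cr = 2497.90 Cr
Pension Levy: 7% × 13355.00 Cr = 934.85 Cr
Total: 2497.90 Cr + 934.85 Cr = 3432.75 Cr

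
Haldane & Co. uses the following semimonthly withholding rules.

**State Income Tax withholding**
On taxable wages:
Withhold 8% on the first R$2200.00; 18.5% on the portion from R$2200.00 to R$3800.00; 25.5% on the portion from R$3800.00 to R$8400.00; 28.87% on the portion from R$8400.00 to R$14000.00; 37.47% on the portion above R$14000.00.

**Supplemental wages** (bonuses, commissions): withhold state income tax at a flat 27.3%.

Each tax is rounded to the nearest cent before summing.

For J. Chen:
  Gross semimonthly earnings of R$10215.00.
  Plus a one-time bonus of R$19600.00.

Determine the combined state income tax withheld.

State Income Tax: taxable = R$10215.00
  R$1645.00 + 28.87% × (R$10215.00 − R$8400.00) = R$1645.00 + 28.87% × R$1815.00 = R$2168.99
Supplemental (27.3% flat on bonus): 27.3% × R$19600.00 = R$5350.80
Total state income tax: R$2168.99 + R$5350.80 = R$7519.79

R$7519.79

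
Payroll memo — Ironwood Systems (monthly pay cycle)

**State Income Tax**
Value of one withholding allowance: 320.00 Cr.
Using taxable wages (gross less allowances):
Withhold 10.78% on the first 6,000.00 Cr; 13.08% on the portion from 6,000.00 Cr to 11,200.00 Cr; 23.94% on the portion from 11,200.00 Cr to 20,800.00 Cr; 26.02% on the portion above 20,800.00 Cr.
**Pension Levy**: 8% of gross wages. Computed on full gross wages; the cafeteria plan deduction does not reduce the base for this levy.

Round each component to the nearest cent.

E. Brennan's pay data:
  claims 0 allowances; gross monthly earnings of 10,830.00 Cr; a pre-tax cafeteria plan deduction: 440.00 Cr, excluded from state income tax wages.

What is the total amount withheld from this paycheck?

2,087.41 Cr

State Income Tax: taxable = 10,830.00 Cr − 440.00 Cr = 10,390.00 Cr
  646.80 Cr + 13.08% × (10,390.00 Cr − 6,000.00 Cr) = 646.80 Cr + 13.08% × 4,390.00 Cr = 1,221.01 Cr
Pension Levy: 8% × 10,830.00 Cr = 866.40 Cr
Total: 1,221.01 Cr + 866.40 Cr = 2,087.41 Cr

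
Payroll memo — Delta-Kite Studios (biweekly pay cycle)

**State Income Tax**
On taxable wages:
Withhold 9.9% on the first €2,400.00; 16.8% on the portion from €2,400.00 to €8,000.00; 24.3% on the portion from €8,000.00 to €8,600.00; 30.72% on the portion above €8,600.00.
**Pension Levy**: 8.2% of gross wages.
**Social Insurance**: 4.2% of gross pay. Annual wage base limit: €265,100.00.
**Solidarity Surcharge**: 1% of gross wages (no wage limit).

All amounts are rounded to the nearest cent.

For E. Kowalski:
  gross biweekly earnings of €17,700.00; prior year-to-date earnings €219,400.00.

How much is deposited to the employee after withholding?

State Income Tax: taxable = €17,700.00
  €1,324.20 + 30.72% × (€17,700.00 − €8,600.00) = €1,324.20 + 30.72% × €9,100.00 = €4,119.72
Pension Levy: 8.2% × €17,700.00 = €1,451.40
Social Insurance: 4.2% × €17,700.00 = €743.40
Solidarity Surcharge: 1% × €17,700.00 = €177.00
Total withheld: €4,119.72 + €1,451.40 + €743.40 + €177.00 = €6,491.52
Net pay: €17,700.00 − €6,491.52 = €11,208.48

€11,208.48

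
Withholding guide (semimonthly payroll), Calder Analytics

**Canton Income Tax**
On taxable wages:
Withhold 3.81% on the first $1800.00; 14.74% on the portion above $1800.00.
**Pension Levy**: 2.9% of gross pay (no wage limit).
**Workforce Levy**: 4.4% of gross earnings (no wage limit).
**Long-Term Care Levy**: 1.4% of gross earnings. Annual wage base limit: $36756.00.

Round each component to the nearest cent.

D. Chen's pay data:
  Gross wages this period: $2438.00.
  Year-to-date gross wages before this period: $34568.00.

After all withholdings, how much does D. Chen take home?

Canton Income Tax: taxable = $2438.00
  $68.58 + 14.74% × ($2438.00 − $1800.00) = $68.58 + 14.74% × $638.00 = $162.62
Pension Levy: 2.9% × $2438.00 = $70.70
Workforce Levy: 4.4% × $2438.00 = $107.27
Long-Term Care Levy: cap $36756.00 − YTD $34568.00 = $2188.00 subject; 1.4% × $2188.00 = $30.63
Total withheld: $162.62 + $70.70 + $107.27 + $30.63 = $371.22
Net pay: $2438.00 − $371.22 = $2066.78

$2066.78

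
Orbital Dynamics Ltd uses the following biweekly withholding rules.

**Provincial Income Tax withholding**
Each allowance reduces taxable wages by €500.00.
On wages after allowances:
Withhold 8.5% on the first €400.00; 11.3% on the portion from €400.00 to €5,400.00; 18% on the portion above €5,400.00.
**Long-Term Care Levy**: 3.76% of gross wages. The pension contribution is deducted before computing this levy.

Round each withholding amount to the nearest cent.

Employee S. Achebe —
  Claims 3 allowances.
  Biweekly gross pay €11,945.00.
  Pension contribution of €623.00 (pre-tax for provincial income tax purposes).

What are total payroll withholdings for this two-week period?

Provincial Income Tax: taxable = €11,945.00 − €623.00 − 3×€500.00 = €9,822.00
  €599.00 + 18% × (€9,822.00 − €5,400.00) = €599.00 + 18% × €4,422.00 = €1,394.96
Long-Term Care Levy: 3.76% × €11,322.00 = €425.71
Total: €1,394.96 + €425.71 = €1,820.67

€1,820.67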